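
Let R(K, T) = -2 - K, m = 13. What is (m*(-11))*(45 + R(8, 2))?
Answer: -5005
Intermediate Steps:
(m*(-11))*(45 + R(8, 2)) = (13*(-11))*(45 + (-2 - 1*8)) = -143*(45 + (-2 - 8)) = -143*(45 - 10) = -143*35 = -5005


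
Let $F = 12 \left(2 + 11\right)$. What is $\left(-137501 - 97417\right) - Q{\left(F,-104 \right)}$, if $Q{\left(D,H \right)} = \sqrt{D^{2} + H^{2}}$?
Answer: $-234918 - 52 \sqrt{13} \approx -2.3511 \cdot 10^{5}$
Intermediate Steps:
$F = 156$ ($F = 12 \cdot 13 = 156$)
$\left(-137501 - 97417\right) - Q{\left(F,-104 \right)} = \left(-137501 - 97417\right) - \sqrt{156^{2} + \left(-104\right)^{2}} = -234918 - \sqrt{24336 + 10816} = -234918 - \sqrt{35152} = -234918 - 52 \sqrt{13}$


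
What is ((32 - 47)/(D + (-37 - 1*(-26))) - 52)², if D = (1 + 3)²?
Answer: 3025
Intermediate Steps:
D = 16 (D = 4² = 16)
((32 - 47)/(D + (-37 - 1*(-26))) - 52)² = ((32 - 47)/(16 + (-37 - 1*(-26))) - 52)² = (-15/(16 + (-37 + 26)) - 52)² = (-15/(16 - 11) - 52)² = (-15/5 - 52)² = (-15*⅕ - 52)² = (-3 - 52)² = (-55)² = 3025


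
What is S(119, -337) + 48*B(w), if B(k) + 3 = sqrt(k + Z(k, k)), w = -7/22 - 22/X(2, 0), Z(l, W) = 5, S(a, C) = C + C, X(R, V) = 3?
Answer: -818 + 40*I*sqrt(462)/11 ≈ -818.0 + 78.161*I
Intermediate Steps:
S(a, C) = 2*C
w = -505/66 (w = -7/22 - 22/3 = -505/66 ≈ -7.6515)
B(k) = -3 + sqrt(5 + k) (B(k) = -3 + sqrt(k + 5) = -3 + sqrt(5 + k))
S(119, -337) + 48*B(w) = 2*(-337) + 48*(-3 + sqrt(5 - 505/66)) = -674 + 48*(-3 + sqrt(-175/66)) = -674 + 48*(-3 + 5*I*sqrt(462)/66) = -674 + (-144 + 40*I*sqrt(462)/11) = -818 + 40*I*sqrt(462)/11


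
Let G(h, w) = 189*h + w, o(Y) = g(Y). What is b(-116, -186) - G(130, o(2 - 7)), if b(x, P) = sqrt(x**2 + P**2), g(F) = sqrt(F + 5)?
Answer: -24570 + 2*sqrt(12013) ≈ -24351.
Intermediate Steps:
g(F) = sqrt(5 + F)
o(Y) = sqrt(5 + Y)
G(h, w) = w + 189*h
b(x, P) = sqrt(P**2 + x**2)
b(-116, -186) - G(130, o(2 - 7)) = sqrt((-186)**2 + (-116)**2) - (sqrt(5 + (2 - 7)) + 189*130) = sqrt(34596 + 13456) - (sqrt(5 - 5) + 24570) = sqrt(48052) - (sqrt(0) + 24570) = 2*sqrt(12013) - (0 + 24570) = 2*sqrt(12013) - 1*24570 = 2*sqrt(12013) - 24570 = -24570 + 2*sqrt(12013)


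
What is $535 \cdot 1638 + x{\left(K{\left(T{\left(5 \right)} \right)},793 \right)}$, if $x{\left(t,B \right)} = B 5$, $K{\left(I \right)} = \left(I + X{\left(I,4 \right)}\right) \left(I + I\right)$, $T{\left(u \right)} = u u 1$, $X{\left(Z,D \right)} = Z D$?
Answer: $880295$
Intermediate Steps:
$X{\left(Z,D \right)} = D Z$
$T{\left(u \right)} = u^{2}$ ($T{\left(u \right)} = u^{2} \cdot 1 = u^{2}$)
$K{\left(I \right)} = 10 I^{2}$ ($K{\left(I \right)} = \left(I + 4 I\right) \left(I + I\right) = 5 I 2 I = 10 I^{2}$)
$x{\left(t,B \right)} = 5 B$
$535 \cdot 1638 + x{\left(K{\left(T{\left(5 \right)} \right)},793 \right)} = 535 \cdot 1638 + 5 \cdot 793 = 876330 + 3965 = 880295$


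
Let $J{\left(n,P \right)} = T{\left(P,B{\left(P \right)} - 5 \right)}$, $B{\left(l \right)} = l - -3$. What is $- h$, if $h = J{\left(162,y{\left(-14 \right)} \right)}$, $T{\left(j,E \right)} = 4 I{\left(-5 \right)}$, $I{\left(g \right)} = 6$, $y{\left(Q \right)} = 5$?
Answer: $-24$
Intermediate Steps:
$B{\left(l \right)} = 3 + l$ ($B{\left(l \right)} = l + 3 = 3 + l$)
$T{\left(j,E \right)} = 24$ ($T{\left(j,E \right)} = 4 \cdot 6 = 24$)
$J{\left(n,P \right)} = 24$
$h = 24$
$- h = \left(-1\right) 24 = -24$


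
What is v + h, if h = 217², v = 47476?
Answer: 94565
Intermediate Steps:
h = 47089
v + h = 47476 + 47089 = 94565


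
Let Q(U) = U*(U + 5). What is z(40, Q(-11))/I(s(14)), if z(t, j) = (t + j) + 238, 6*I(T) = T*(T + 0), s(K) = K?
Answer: 516/49 ≈ 10.531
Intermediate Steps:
Q(U) = U*(5 + U)
I(T) = T**2/6 (I(T) = (T*(T + 0))/6 = (T*T)/6 = T**2/6)
z(t, j) = 238 + j + t (z(t, j) = (j + t) + 238 = 238 + j + t)
z(40, Q(-11))/I(s(14)) = (238 - 11*(5 - 11) + 40)/(((1/6)*14**2)) = (238 - 11*(-6) + 40)/(((1/6)*196)) = (238 + 66 + 40)/(98/3) = 344*(3/98) = 516/49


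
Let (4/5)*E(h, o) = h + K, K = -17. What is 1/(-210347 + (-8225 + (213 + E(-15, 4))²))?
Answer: -1/188643 ≈ -5.3010e-6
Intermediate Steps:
E(h, o) = -85/4 + 5*h/4 (E(h, o) = 5*(h - 17)/4 = 5*(-17 + h)/4 = -85/4 + 5*h/4)
1/(-210347 + (-8225 + (213 + E(-15, 4))²)) = 1/(-210347 + (-8225 + (213 + (-85/4 + (5/4)*(-15)))²)) = 1/(-210347 + (-8225 + (213 + (-85/4 - 75/4))²)) = 1/(-210347 + (-8225 + (213 - 40)²)) = 1/(-210347 + (-8225 + 173²)) = 1/(-210347 + (-8225 + 29929)) = 1/(-210347 + 21704) = 1/(-188643) = -1/188643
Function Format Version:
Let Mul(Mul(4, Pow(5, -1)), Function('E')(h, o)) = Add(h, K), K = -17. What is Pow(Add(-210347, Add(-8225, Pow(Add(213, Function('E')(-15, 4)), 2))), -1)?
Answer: Rational(-1, 188643) ≈ -5.3010e-6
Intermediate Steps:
Function('E')(h, o) = Add(Rational(-85, 4), Mul(Rational(5, 4), h)) (Function('E')(h, o) = Mul(Rational(5, 4), Add(h, -17)) = Mul(Rational(5, 4), Add(-17, h)) = Add(Rational(-85, 4), Mul(Rational(5, 4), h)))
Pow(Add(-210347, Add(-8225, Pow(Add(213, Function('E')(-15, 4)), 2))), -1) = Pow(Add(-210347, Add(-8225, Pow(Add(213, Add(Rational(-85, 4), Mul(Rational(5, 4), -15))), 2))), -1) = Pow(Add(-210347, Add(-8225, Pow(Add(213, Add(Rational(-85, 4), Rational(-75, 4))), 2))), -1) = Pow(Add(-210347, Add(-8225, Pow(Add(213, -40), 2))), -1) = Pow(Add(-210347, Add(-8225, Pow(173, 2))), -1) = Pow(Add(-210347, Add(-8225, 29929)), -1) = Pow(Add(-210347, 21704), -1) = Pow(-188643, -1) = Rational(-1, 188643)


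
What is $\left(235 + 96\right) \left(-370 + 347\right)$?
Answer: $-7613$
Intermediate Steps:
$\left(235 + 96\right) \left(-370 + 347\right) = 331 \left(-23\right) = -7613$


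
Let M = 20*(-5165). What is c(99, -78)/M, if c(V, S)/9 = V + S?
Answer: -189/103300 ≈ -0.0018296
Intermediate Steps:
c(V, S) = 9*S + 9*V (c(V, S) = 9*(V + S) = 9*(S + V) = 9*S + 9*V)
M = -103300
c(99, -78)/M = (9*(-78) + 9*99)/(-103300) = (-702 + 891)*(-1/103300) = 189*(-1/103300) = -189/103300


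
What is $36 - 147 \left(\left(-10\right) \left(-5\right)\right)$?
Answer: $-7314$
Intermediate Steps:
$36 - 147 \left(\left(-10\right) \left(-5\right)\right) = 36 - 7350 = -7314$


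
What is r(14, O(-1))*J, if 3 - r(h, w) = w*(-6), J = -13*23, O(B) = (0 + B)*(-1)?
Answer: -2691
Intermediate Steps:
O(B) = -B (O(B) = B*(-1) = -B)
J = -299
r(h, w) = 3 + 6*w (r(h, w) = 3 - w*(-6) = 3 - (-6)*w = 3 + 6*w)
r(14, O(-1))*J = (3 + 6*(-1*(-1)))*(-299) = (3 + 6*1)*(-299) = (3 + 6)*(-299) = 9*(-299) = -2691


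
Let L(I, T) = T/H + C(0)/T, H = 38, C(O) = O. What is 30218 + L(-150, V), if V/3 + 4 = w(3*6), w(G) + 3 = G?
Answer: 1148317/38 ≈ 30219.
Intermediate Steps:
w(G) = -3 + G
V = 33 (V = -12 + 3*(-3 + 3*6) = -12 + 3*(-3 + 18) = -12 + 3*15 = -12 + 45 = 33)
L(I, T) = T/38 (L(I, T) = T/38 + 0/T = T*(1/38) + 0 = T/38 + 0 = T/38)
30218 + L(-150, V) = 30218 + (1/38)*33 = 30218 + 33/38 = 1148317/38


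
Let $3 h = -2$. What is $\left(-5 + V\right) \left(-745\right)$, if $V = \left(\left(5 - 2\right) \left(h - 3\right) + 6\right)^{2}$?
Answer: $-14900$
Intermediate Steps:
$h = - \frac{2}{3}$ ($h = \frac{1}{3} \left(-2\right) = - \frac{2}{3} \approx -0.66667$)
$V = 25$ ($V = \left(\left(5 - 2\right) \left(- \frac{2}{3} - 3\right) + 6\right)^{2} = \left(3 \left(- \frac{11}{3}\right) + 6\right)^{2} = \left(-11 + 6\right)^{2} = \left(-5\right)^{2} = 25$)
$\left(-5 + V\right) \left(-745\right) = \left(-5 + 25\right) \left(-745\right) = 20 \left(-745\right) = -14900$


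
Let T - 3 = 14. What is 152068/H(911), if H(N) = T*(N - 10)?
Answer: 152068/15317 ≈ 9.9281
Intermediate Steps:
T = 17 (T = 3 + 14 = 17)
H(N) = -170 + 17*N (H(N) = 17*(N - 10) = 17*(-10 + N) = -170 + 17*N)
152068/H(911) = 152068/(-170 + 17*911) = 152068/(-170 + 15487) = 152068/15317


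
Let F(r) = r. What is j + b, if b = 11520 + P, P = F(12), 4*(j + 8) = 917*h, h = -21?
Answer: 26839/4 ≈ 6709.8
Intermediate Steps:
j = -19289/4 (j = -8 + (917*(-21))/4 = -8 + (¼)*(-19257) = -8 - 19257/4 = -19289/4 ≈ -4822.3)
P = 12
b = 11532 (b = 11520 + 12 = 11532)
j + b = -19289/4 + 11532 = 26839/4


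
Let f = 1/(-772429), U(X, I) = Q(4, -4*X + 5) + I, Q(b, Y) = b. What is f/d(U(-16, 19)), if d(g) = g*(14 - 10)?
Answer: -1/71063468 ≈ -1.4072e-8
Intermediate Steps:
U(X, I) = 4 + I
f = -1/772429 ≈ -1.2946e-6
d(g) = 4*g (d(g) = g*4 = 4*g)
f/d(U(-16, 19)) = -1/(4*(4 + 19))/772429 = -1/(772429*(4*23)) = -1/772429/92 = -1/772429*1/92 = -1/71063468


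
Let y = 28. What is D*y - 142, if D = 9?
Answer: 110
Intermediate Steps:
D*y - 142 = 9*28 - 142 = 252 - 142 = 110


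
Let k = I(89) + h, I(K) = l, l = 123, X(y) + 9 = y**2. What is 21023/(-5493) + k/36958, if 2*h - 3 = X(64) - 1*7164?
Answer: -392367568/101505147 ≈ -3.8655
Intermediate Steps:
X(y) = -9 + y**2
I(K) = 123
h = -1537 (h = 3/2 + ((-9 + 64**2) - 1*7164)/2 = 3/2 + ((-9 + 4096) - 7164)/2 = 3/2 + (4087 - 7164)/2 = 3/2 + (1/2)*(-3077) = 3/2 - 3077/2 = -1537)
k = -1414 (k = 123 - 1537 = -1414)
21023/(-5493) + k/36958 = 21023/(-5493) - 1414/36958 = 21023*(-1/5493) - 1414*1/36958 = -21023/5493 - 707/18479 = -392367568/101505147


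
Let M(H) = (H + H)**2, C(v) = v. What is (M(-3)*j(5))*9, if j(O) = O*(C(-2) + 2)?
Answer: 0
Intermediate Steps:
M(H) = 4*H**2 (M(H) = (2*H)**2 = 4*H**2)
j(O) = 0 (j(O) = O*(-2 + 2) = O*0 = 0)
(M(-3)*j(5))*9 = ((4*(-3)**2)*0)*9 = ((4*9)*0)*9 = (36*0)*9 = 0*9 = 0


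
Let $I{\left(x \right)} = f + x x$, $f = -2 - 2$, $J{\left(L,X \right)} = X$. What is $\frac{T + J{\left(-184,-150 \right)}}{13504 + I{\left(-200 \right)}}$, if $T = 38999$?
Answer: $\frac{38849}{53500} \approx 0.72615$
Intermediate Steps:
$f = -4$
$I{\left(x \right)} = -4 + x^{2}$ ($I{\left(x \right)} = -4 + x x = -4 + x^{2}$)
$\frac{T + J{\left(-184,-150 \right)}}{13504 + I{\left(-200 \right)}} = \frac{38999 - 150}{13504 - \left(4 - \left(-200\right)^{2}\right)} = \frac{38849}{13504 + \left(-4 + 40000\right)} = \frac{38849}{13504 + 39996} = \frac{38849}{53500}$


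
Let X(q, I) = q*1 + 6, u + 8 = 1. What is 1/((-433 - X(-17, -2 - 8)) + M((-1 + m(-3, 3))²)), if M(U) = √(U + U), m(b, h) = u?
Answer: -211/88978 - 2*√2/44489 ≈ -0.0024349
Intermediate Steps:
u = -7 (u = -8 + 1 = -7)
m(b, h) = -7
M(U) = √2*√U (M(U) = √(2*U) = √2*√U)
X(q, I) = 6 + q (X(q, I) = q + 6 = 6 + q)
1/((-433 - X(-17, -2 - 8)) + M((-1 + m(-3, 3))²)) = 1/((-433 - (6 - 17)) + √2*√((-1 - 7)²)) = 1/((-433 - 1*(-11)) + √2*√((-8)²)) = 1/((-433 + 11) + √2*√64) = 1/(-422 + √2*8) = 1/(-422 + 8*√2)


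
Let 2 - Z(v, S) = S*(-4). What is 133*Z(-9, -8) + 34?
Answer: -3956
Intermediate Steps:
Z(v, S) = 2 + 4*S (Z(v, S) = 2 - S*(-4) = 2 - (-4)*S = 2 + 4*S)
133*Z(-9, -8) + 34 = 133*(2 + 4*(-8)) + 34 = 133*(2 - 32) + 34 = 133*(-30) + 34 = -3990 + 34 = -3956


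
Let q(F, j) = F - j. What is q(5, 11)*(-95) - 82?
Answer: 488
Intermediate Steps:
q(5, 11)*(-95) - 82 = (5 - 1*11)*(-95) - 82 = (5 - 11)*(-95) - 82 = -6*(-95) - 82 = 570 - 82 = 488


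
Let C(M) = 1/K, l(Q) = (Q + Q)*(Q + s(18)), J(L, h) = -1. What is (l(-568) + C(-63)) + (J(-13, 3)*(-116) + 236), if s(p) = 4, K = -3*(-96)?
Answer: 184624129/288 ≈ 6.4106e+5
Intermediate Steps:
K = 288
l(Q) = 2*Q*(4 + Q) (l(Q) = (Q + Q)*(Q + 4) = (2*Q)*(4 + Q) = 2*Q*(4 + Q))
C(M) = 1/288
(l(-568) + C(-63)) + (J(-13, 3)*(-116) + 236) = (2*(-568)*(4 - 568) + 1/288) + (-1*(-116) + 236) = (2*(-568)*(-564) + 1/288) + (116 + 236) = (640704 + 1/288) + 352 = 184522753/288 + 352 = 184624129/288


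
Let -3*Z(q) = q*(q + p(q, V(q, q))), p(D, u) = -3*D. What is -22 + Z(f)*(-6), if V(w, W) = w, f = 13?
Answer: -698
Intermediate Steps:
Z(q) = 2*q²/3 (Z(q) = -q*(q - 3*q)/3 = -q*(-2*q)/3 = -(-2)*q²/3 = 2*q²/3)
-22 + Z(f)*(-6) = -22 + ((⅔)*13²)*(-6) = -22 + ((⅔)*169)*(-6) = -22 + (338/3)*(-6) = -22 - 676 = -698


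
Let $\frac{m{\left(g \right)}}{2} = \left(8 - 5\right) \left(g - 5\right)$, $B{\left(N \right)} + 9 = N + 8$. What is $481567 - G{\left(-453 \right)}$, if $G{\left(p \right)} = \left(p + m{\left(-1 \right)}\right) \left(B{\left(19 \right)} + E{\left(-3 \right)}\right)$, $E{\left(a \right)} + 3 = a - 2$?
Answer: $486457$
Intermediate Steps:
$B{\left(N \right)} = -1 + N$ ($B{\left(N \right)} = -9 + \left(N + 8\right) = -9 + \left(8 + N\right) = -1 + N$)
$m{\left(g \right)} = -30 + 6 g$ ($m{\left(g \right)} = 2 \left(8 - 5\right) \left(g - 5\right) = 2 \cdot 3 \left(-5 + g\right) = 2 \left(-15 + 3 g\right) = -30 + 6 g$)
$E{\left(a \right)} = -5 + a$ ($E{\left(a \right)} = -3 + \left(a - 2\right) = -3 + \left(-2 + a\right) = -5 + a$)
$G{\left(p \right)} = -360 + 10 p$ ($G{\left(p \right)} = \left(p + \left(-30 + 6 \left(-1\right)\right)\right) \left(\left(-1 + 19\right) - 8\right) = \left(p - 36\right) \left(18 - 8\right) = \left(p - 36\right) 10 = \left(-36 + p\right) 10 = -360 + 10 p$)
$481567 - G{\left(-453 \right)} = 481567 - \left(-360 + 10 \left(-453\right)\right) = 481567 - \left(-360 - 4530\right) = 481567 - -4890 = 481567 + 4890 = 486457$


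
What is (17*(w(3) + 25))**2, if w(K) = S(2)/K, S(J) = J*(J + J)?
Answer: 1990921/9 ≈ 2.2121e+5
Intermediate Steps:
S(J) = 2*J**2 (S(J) = J*(2*J) = 2*J**2)
w(K) = 8/K (w(K) = (2*2**2)/K = (2*4)/K = 8/K)
(17*(w(3) + 25))**2 = (17*(8/3 + 25))**2 = (17*(83/3))**2 = (1411/3)**2 = 1990921/9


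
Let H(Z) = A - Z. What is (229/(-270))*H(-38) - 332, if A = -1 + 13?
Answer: -10109/27 ≈ -374.41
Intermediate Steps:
A = 12
H(Z) = 12 - Z
(229/(-270))*H(-38) - 332 = (229/(-270))*(12 - 1*(-38)) - 332 = (229*(-1/270))*(12 + 38) - 332 = -229/270*50 - 332 = -1145/27 - 332 = -10109/27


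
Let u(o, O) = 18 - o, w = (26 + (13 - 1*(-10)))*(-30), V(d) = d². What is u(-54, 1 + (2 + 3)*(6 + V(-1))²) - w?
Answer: 1542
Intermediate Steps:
w = -1470 (w = (26 + (13 + 10))*(-30) = (26 + 23)*(-30) = 49*(-30) = -1470)
u(-54, 1 + (2 + 3)*(6 + V(-1))²) - w = (18 - 1*(-54)) - 1*(-1470) = (18 + 54) + 1470 = 72 + 1470 = 1542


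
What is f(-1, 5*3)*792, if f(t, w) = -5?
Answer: -3960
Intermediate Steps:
f(-1, 5*3)*792 = -5*792 = -3960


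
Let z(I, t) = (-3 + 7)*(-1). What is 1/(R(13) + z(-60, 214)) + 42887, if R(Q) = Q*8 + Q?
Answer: 4846232/113 ≈ 42887.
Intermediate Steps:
R(Q) = 9*Q (R(Q) = 8*Q + Q = 9*Q)
z(I, t) = -4 (z(I, t) = 4*(-1) = -4)
1/(R(13) + z(-60, 214)) + 42887 = 1/(9*13 - 4) + 42887 = 1/(117 - 4) + 42887 = 1/113 + 42887 = 4846232/113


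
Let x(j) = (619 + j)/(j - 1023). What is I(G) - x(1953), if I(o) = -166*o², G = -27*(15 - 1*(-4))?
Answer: -20314016396/465 ≈ -4.3686e+7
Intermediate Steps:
G = -513 (G = -27*(15 + 4) = -27*19 = -513)
x(j) = (619 + j)/(-1023 + j)
I(G) - x(1953) = -166*(-513)² - (619 + 1953)/(-1023 + 1953) = -166*263169 - 2572/930 = -43686054 - 2572/930 = -43686054 - 1*1286/465 = -43686054 - 1286/465 = -20314016396/465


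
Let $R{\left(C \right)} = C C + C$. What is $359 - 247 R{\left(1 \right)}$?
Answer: $-135$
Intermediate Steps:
$R{\left(C \right)} = C + C^{2}$ ($R{\left(C \right)} = C^{2} + C = C + C^{2}$)
$359 - 247 R{\left(1 \right)} = 359 - 247 \cdot 1 \left(1 + 1\right) = 359 - 247 \cdot 1 \cdot 2 = 359 - 494 = -135$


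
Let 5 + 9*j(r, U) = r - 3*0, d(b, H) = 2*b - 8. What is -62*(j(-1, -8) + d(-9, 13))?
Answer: 4960/3 ≈ 1653.3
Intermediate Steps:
d(b, H) = -8 + 2*b
j(r, U) = -5/9 + r/9 (j(r, U) = -5/9 + (r - 3*0)/9 = -5/9 + (r + 0)/9 = -5/9 + r/9)
-62*(j(-1, -8) + d(-9, 13)) = -62*((-5/9 + (⅑)*(-1)) + (-8 + 2*(-9))) = -62*((-5/9 - ⅑) + (-8 - 18)) = -62*(-⅔ - 26) = -62*(-80/3) = 4960/3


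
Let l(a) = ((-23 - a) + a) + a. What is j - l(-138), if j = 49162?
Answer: 49323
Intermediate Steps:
l(a) = -23 + a
j - l(-138) = 49162 - (-23 - 138) = 49162 - 1*(-161) = 49162 + 161 = 49323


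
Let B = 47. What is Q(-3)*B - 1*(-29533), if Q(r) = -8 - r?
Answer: 29298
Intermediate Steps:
Q(-3)*B - 1*(-29533) = (-8 - 1*(-3))*47 - 1*(-29533) = (-8 + 3)*47 + 29533 = -5*47 + 29533 = -235 + 29533 = 29298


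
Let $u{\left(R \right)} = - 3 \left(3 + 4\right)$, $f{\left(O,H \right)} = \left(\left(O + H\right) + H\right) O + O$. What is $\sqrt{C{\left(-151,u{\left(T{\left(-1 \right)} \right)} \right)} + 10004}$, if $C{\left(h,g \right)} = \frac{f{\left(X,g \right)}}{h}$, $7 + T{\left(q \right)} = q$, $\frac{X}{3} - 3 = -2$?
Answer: $\frac{\sqrt{228118418}}{151} \approx 100.02$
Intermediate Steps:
$X = 3$ ($X = 9 + 3 \left(-2\right) = 9 - 6 = 3$)
$T{\left(q \right)} = -7 + q$
$f{\left(O,H \right)} = O + O \left(O + 2 H\right)$ ($f{\left(O,H \right)} = \left(\left(H + O\right) + H\right) O + O = \left(O + 2 H\right) O + O = O \left(O + 2 H\right) + O = O + O \left(O + 2 H\right)$)
$u{\left(R \right)} = -21$ ($u{\left(R \right)} = \left(-3\right) 7 = -21$)
$C{\left(h,g \right)} = \frac{12 + 6 g}{h}$ ($C{\left(h,g \right)} = \frac{3 \left(1 + 3 + 2 g\right)}{h} = \frac{3 \left(4 + 2 g\right)}{h} = \frac{12 + 6 g}{h}$)
$\sqrt{C{\left(-151,u{\left(T{\left(-1 \right)} \right)} \right)} + 10004} = \sqrt{\frac{6 \left(2 - 21\right)}{-151} + 10004} = \sqrt{6 \left(- \frac{1}{151}\right) \left(-19\right) + 10004} = \sqrt{\frac{114}{151} + 10004} = \sqrt{\frac{1510718}{151}} = \frac{\sqrt{228118418}}{151}$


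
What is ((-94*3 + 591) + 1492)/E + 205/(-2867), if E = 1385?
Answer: 4879542/3970795 ≈ 1.2289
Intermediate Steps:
((-94*3 + 591) + 1492)/E + 205/(-2867) = ((-94*3 + 591) + 1492)/1385 + 205/(-2867) = ((-282 + 591) + 1492)*(1/1385) + 205*(-1/2867) = (309 + 1492)*(1/1385) - 205/2867 = 1801*(1/1385) - 205/2867 = 1801/1385 - 205/2867 = 4879542/3970795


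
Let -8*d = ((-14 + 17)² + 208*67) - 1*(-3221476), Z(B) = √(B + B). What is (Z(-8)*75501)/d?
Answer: -2416032*I/3235421 ≈ -0.74674*I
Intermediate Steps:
Z(B) = √2*√B (Z(B) = √(2*B) = √2*√B)
d = -3235421/8 (d = -(((-14 + 17)² + 208*67) - 1*(-3221476))/8 = -((3² + 13936) + 3221476)/8 = -((9 + 13936) + 3221476)/8 = -(13945 + 3221476)/8 = -⅛*3235421 = -3235421/8 ≈ -4.0443e+5)
(Z(-8)*75501)/d = ((√2*√(-8))*75501)/(-3235421/8) = ((√2*(2*I*√2))*75501)*(-8/3235421) = ((4*I)*75501)*(-8/3235421) = (302004*I)*(-8/3235421) = -2416032*I/3235421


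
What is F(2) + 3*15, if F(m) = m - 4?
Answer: 43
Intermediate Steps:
F(m) = -4 + m
F(2) + 3*15 = (-4 + 2) + 3*15 = -2 + 45 = 43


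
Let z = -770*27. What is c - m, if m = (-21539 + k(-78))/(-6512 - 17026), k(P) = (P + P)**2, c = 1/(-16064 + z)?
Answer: 25764275/216867363 ≈ 0.11880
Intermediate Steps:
z = -20790
c = -1/36854 (c = 1/(-16064 - 20790) = 1/(-36854) = -1/36854 ≈ -2.7134e-5)
k(P) = 4*P**2 (k(P) = (2*P)**2 = 4*P**2)
m = -2797/23538 (m = (-21539 + 4*(-78)**2)/(-6512 - 17026) = (-21539 + 4*6084)/(-23538) = (-21539 + 24336)*(-1/23538) = 2797*(-1/23538) = -2797/23538 ≈ -0.11883)
c - m = -1/36854 - 1*(-2797/23538) = -1/36854 + 2797/23538 = 25764275/216867363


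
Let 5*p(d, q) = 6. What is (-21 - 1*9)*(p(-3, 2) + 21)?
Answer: -666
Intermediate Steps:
p(d, q) = 6/5 (p(d, q) = (⅕)*6 = 6/5)
(-21 - 1*9)*(p(-3, 2) + 21) = (-21 - 1*9)*(6/5 + 21) = (-21 - 9)*(111/5) = -30*111/5 = -666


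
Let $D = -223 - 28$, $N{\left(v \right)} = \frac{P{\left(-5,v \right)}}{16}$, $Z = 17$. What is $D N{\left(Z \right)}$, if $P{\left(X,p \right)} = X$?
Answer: $\frac{1255}{16} \approx 78.438$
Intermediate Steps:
$N{\left(v \right)} = - \frac{5}{16}$
$D = -251$
$D N{\left(Z \right)} = \left(-251\right) \left(- \frac{5}{16}\right) = \frac{1255}{16}$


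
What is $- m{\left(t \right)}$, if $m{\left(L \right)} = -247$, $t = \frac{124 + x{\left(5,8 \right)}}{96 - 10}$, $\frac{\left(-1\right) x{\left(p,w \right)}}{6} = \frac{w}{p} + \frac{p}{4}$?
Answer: $247$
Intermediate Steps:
$x{\left(p,w \right)} = - \frac{3 p}{2} - \frac{6 w}{p}$ ($x{\left(p,w \right)} = - 6 \left(\frac{w}{p} + \frac{p}{4}\right) = - 6 \left(\frac{p}{4} + \frac{w}{p}\right) = - \frac{3 p}{2} - \frac{6 w}{p}$)
$t = \frac{1069}{860}$ ($t = \frac{124 - \left(\frac{15}{2} + \frac{48}{5}\right)}{96 - 10} = \frac{124 - \left(\frac{15}{2} + 48 \cdot \frac{1}{5}\right)}{86} = \left(124 - \frac{171}{10}\right) \frac{1}{86} = \frac{1069}{10} \cdot \frac{1}{86} = \frac{1069}{860} \approx 1.243$)
$- m{\left(t \right)} = \left(-1\right) \left(-247\right) = 247$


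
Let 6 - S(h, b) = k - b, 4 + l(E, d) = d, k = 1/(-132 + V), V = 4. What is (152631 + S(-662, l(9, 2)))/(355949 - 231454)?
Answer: 19537281/15935360 ≈ 1.2260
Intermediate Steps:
k = -1/128 (k = 1/(-132 + 4) = 1/(-128) = -1/128 ≈ -0.0078125)
l(E, d) = -4 + d
S(h, b) = 769/128 + b (S(h, b) = 6 - (-1/128 - b) = 6 + (1/128 + b) = 769/128 + b)
(152631 + S(-662, l(9, 2)))/(355949 - 231454) = (152631 + (769/128 + (-4 + 2)))/(355949 - 231454) = (152631 + (769/128 - 2))/124495 = (152631 + 513/128)*(1/124495) = (19537281/128)*(1/124495) = 19537281/15935360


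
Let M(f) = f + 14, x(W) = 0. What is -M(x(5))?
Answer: -14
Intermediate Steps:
M(f) = 14 + f
-M(x(5)) = -(14 + 0) = -1*14 = -14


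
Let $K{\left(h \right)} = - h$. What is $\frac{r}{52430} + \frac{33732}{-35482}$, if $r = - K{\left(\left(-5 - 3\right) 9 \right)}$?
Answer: $- \frac{442780866}{465080315} \approx -0.95205$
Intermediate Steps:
$r = -72$ ($r = - \left(-1\right) \left(-5 - 3\right) 9 = - \left(-1\right) \left(\left(-8\right) 9\right) = - \left(-1\right) \left(-72\right) = \left(-1\right) 72 = -72$)
$\frac{r}{52430} + \frac{33732}{-35482} = - \frac{72}{52430} + \frac{33732}{-35482} = \left(-72\right) \frac{1}{52430} + 33732 \left(- \frac{1}{35482}\right) = - \frac{36}{26215} - \frac{16866}{17741} = - \frac{442780866}{465080315}$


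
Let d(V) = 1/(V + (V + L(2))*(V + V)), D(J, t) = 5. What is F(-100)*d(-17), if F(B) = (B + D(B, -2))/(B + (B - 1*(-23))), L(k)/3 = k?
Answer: 95/63189 ≈ 0.0015034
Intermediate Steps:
L(k) = 3*k
d(V) = 1/(V + 2*V*(6 + V)) (d(V) = 1/(V + (V + 3*2)*(V + V)) = 1/(V + (V + 6)*(2*V)) = 1/(V + (6 + V)*(2*V)) = 1/(V + 2*V*(6 + V)))
F(B) = (5 + B)/(23 + 2*B) (F(B) = (B + 5)/(B + (B - 1*(-23))) = (5 + B)/(B + (B + 23)) = (5 + B)/(B + (23 + B)) = (5 + B)/(23 + 2*B))
F(-100)*d(-17) = ((5 - 100)/(23 + 2*(-100)))*(1/((-17)*(13 + 2*(-17)))) = (-95/(23 - 200))*(-1/(17*(13 - 34))) = (-95/(-177))*(-1/17/(-21)) = (-1/177*(-95))*(-1/17*(-1/21)) = (95/177)*(1/357) = 95/63189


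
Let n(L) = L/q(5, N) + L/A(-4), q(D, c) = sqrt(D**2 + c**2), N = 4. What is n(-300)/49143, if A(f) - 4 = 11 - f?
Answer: -100/311239 - 100*sqrt(41)/671621 ≈ -0.0012747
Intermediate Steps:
A(f) = 15 - f (A(f) = 4 + (11 - f) = 15 - f)
n(L) = L/19 + L*sqrt(41)/41 (n(L) = L/(sqrt(5**2 + 4**2)) + L/(15 - 1*(-4)) = L/(sqrt(25 + 16)) + L/(15 + 4) = L/(sqrt(41)) + L/19 = L*(sqrt(41)/41) + L*(1/19) = L*sqrt(41)/41 + L/19 = L/19 + L*sqrt(41)/41)
n(-300)/49143 = ((1/779)*(-300)*(41 + 19*sqrt(41)))/49143 = (-300/19 - 300*sqrt(41)/41)*(1/49143) = -100/311239 - 100*sqrt(41)/671621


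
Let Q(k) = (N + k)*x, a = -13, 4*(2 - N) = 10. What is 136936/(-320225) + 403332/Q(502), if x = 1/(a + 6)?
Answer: -1808335202608/321185675 ≈ -5630.2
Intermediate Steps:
N = -½ (N = 2 - ¼*10 = 2 - 5/2 = -½ ≈ -0.50000)
x = -⅐ (x = 1/(-13 + 6) = 1/(-7) = -⅐ ≈ -0.14286)
Q(k) = 1/14 - k/7 (Q(k) = (-½ + k)*(-⅐) = 1/14 - k/7)
136936/(-320225) + 403332/Q(502) = 136936/(-320225) + 403332/(1/14 - ⅐*502) = 136936*(-1/320225) + 403332/(1/14 - 502/7) = -136936/320225 + 403332/(-1003/14) = -136936/320225 + 403332*(-14/1003) = -136936/320225 - 5646648/1003 = -1808335202608/321185675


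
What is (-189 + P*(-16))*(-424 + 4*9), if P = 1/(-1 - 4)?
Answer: 360452/5 ≈ 72090.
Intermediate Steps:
P = -1/5 (P = 1/(-5) = -1/5 ≈ -0.20000)
(-189 + P*(-16))*(-424 + 4*9) = (-189 - 1/5*(-16))*(-424 + 4*9) = (-189 + 16/5)*(-424 + 36) = -929/5*(-388) = 360452/5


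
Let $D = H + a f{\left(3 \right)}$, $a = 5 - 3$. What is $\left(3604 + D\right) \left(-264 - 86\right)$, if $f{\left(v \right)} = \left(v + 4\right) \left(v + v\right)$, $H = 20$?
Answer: $-1297800$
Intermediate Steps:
$f{\left(v \right)} = 2 v \left(4 + v\right)$ ($f{\left(v \right)} = \left(4 + v\right) 2 v = 2 v \left(4 + v\right)$)
$a = 2$
$D = 104$ ($D = 20 + 2 \cdot 2 \cdot 3 \left(4 + 3\right) = 20 + 2 \cdot 2 \cdot 3 \cdot 7 = 20 + 2 \cdot 42 = 20 + 84 = 104$)
$\left(3604 + D\right) \left(-264 - 86\right) = \left(3604 + 104\right) \left(-264 - 86\right) = 3708 \left(-350\right) = -1297800$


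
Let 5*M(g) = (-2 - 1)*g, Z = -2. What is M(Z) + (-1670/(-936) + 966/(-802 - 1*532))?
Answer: 153367/67860 ≈ 2.2601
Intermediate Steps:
M(g) = -3*g/5 (M(g) = ((-2 - 1)*g)/5 = (-3*g)/5 = -3*g/5)
M(Z) + (-1670/(-936) + 966/(-802 - 1*532)) = -3/5*(-2) + (-1670/(-936) + 966/(-802 - 1*532)) = 6/5 + (-1670*(-1/936) + 966/(-802 - 532)) = 6/5 + (835/468 + 966/(-1334)) = 6/5 + (835/468 + 966*(-1/1334)) = 6/5 + (835/468 - 21/29) = 6/5 + 14387/13572 = 153367/67860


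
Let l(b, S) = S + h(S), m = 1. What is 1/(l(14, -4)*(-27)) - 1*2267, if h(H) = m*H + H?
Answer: -734507/324 ≈ -2267.0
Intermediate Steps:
h(H) = 2*H (h(H) = 1*H + H = H + H = 2*H)
l(b, S) = 3*S (l(b, S) = S + 2*S = 3*S)
1/(l(14, -4)*(-27)) - 1*2267 = 1/((3*(-4))*(-27)) - 1*2267 = 1/(-12*(-27)) - 2267 = 1/324 - 2267 = -734507/324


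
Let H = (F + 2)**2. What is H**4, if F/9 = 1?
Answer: 214358881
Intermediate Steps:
F = 9 (F = 9*1 = 9)
H = 121 (H = (9 + 2)**2 = 11**2 = 121)
H**4 = 121**4 = 214358881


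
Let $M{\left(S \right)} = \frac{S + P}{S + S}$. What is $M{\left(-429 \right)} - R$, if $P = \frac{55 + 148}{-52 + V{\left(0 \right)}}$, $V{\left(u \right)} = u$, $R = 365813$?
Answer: $- \frac{16321090297}{44616} \approx -3.6581 \cdot 10^{5}$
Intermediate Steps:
$P = - \frac{203}{52}$ ($P = \frac{55 + 148}{-52 + 0} = \frac{203}{-52} = 203 \left(- \frac{1}{52}\right) = - \frac{203}{52} \approx -3.9038$)
$M{\left(S \right)} = \frac{- \frac{203}{52} + S}{2 S}$ ($M{\left(S \right)} = \frac{S - \frac{203}{52}}{S + S} = \frac{- \frac{203}{52} + S}{2 S}$)
$M{\left(-429 \right)} - R = \frac{-203 + 52 \left(-429\right)}{104 \left(-429\right)} - 365813 = \frac{1}{104} \left(- \frac{1}{429}\right) \left(-203 - 22308\right) - 365813 = \frac{1}{104} \left(- \frac{1}{429}\right) \left(-22511\right) - 365813 = \frac{22511}{44616} - 365813 = - \frac{16321090297}{44616}$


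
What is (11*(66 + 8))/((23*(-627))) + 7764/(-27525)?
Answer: -4071818/12028425 ≈ -0.33852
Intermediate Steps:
(11*(66 + 8))/((23*(-627))) + 7764/(-27525) = (11*74)/(-14421) + 7764*(-1/27525) = 814*(-1/14421) - 2588/9175 = -74/1311 - 2588/9175 = -4071818/12028425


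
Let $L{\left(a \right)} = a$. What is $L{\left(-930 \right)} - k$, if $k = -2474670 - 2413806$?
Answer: $4887546$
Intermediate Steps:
$k = -4888476$ ($k = -2474670 - 2413806 = -4888476$)
$L{\left(-930 \right)} - k = -930 - -4888476 = -930 + 4888476 = 4887546$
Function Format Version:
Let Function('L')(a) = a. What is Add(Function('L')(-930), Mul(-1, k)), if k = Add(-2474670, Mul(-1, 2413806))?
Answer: 4887546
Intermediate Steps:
k = -4888476 (k = Add(-2474670, -2413806) = -4888476)
Add(Function('L')(-930), Mul(-1, k)) = Add(-930, Mul(-1, -4888476)) = Add(-930, 4888476) = 4887546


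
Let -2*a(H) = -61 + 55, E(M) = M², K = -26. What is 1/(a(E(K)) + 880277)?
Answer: 1/880280 ≈ 1.1360e-6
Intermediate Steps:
a(H) = 3 (a(H) = -(-61 + 55)/2 = -½*(-6) = 3)
1/(a(E(K)) + 880277) = 1/(3 + 880277) = 1/880280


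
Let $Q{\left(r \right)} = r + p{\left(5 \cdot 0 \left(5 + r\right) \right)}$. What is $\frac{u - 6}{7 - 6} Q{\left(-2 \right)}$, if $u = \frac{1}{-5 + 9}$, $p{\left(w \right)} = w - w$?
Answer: $\frac{23}{2} \approx 11.5$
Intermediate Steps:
$p{\left(w \right)} = 0$
$Q{\left(r \right)} = r$ ($Q{\left(r \right)} = r + 0 = r$)
$u = \frac{1}{4} \approx 0.25$
$\frac{u - 6}{7 - 6} Q{\left(-2 \right)} = \frac{\frac{1}{4} - 6}{7 - 6} \left(-2\right) = - \frac{23}{4 \cdot 1} \left(-2\right) = \left(- \frac{23}{4}\right) 1 \left(-2\right) = \left(- \frac{23}{4}\right) \left(-2\right) = \frac{23}{2}$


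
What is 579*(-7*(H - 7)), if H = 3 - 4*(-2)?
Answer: -16212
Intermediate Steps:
H = 11 (H = 3 + 8 = 11)
579*(-7*(H - 7)) = 579*(-7*(11 - 7)) = 579*(-7*4) = 579*(-28) = -16212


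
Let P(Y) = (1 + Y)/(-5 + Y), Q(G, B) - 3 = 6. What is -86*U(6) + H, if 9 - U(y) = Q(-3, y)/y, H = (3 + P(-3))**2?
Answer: -10151/16 ≈ -634.44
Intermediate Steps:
Q(G, B) = 9 (Q(G, B) = 3 + 6 = 9)
P(Y) = (1 + Y)/(-5 + Y)
H = 169/16 (H = (3 + (1 - 3)/(-5 - 3))**2 = (3 - 2/(-8))**2 = (3 - 1/8*(-2))**2 = (3 + 1/4)**2 = (13/4)**2 = 169/16 ≈ 10.563)
U(y) = 9 - 9/y
-86*U(6) + H = -86*(9 - 9/6) + 169/16 = -86*(9 - 9*1/6) + 169/16 = -86*(9 - 3/2) + 169/16 = -86*15/2 + 169/16 = -645 + 169/16 = -10151/16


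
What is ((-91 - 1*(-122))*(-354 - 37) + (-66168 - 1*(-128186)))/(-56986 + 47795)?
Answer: -49897/9191 ≈ -5.4289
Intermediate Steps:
((-91 - 1*(-122))*(-354 - 37) + (-66168 - 1*(-128186)))/(-56986 + 47795) = ((-91 + 122)*(-391) + (-66168 + 128186))/(-9191) = (31*(-391) + 62018)*(-1/9191) = (-12121 + 62018)*(-1/9191) = 49897*(-1/9191) = -49897/9191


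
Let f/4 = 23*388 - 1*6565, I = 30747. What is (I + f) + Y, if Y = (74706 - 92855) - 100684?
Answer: -78650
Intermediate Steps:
Y = -118833 (Y = -18149 - 100684 = -118833)
f = 9436 (f = 4*(23*388 - 1*6565) = 4*(8924 - 6565) = 4*2359 = 9436)
(I + f) + Y = (30747 + 9436) - 118833 = 40183 - 118833 = -78650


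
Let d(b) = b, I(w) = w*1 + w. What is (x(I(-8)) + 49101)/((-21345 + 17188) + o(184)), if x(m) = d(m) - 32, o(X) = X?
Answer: -49053/3973 ≈ -12.347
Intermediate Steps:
I(w) = 2*w (I(w) = w + w = 2*w)
x(m) = -32 + m (x(m) = m - 32 = -32 + m)
(x(I(-8)) + 49101)/((-21345 + 17188) + o(184)) = ((-32 + 2*(-8)) + 49101)/((-21345 + 17188) + 184) = ((-32 - 16) + 49101)/(-4157 + 184) = (-48 + 49101)/(-3973) = 49053*(-1/3973) = -49053/3973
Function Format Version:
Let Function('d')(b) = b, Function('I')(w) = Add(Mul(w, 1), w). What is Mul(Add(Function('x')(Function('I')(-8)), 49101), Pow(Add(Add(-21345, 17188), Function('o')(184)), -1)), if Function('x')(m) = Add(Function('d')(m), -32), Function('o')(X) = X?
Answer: Rational(-49053, 3973) ≈ -12.347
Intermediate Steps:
Function('I')(w) = Mul(2, w) (Function('I')(w) = Add(w, w) = Mul(2, w))
Function('x')(m) = Add(-32, m) (Function('x')(m) = Add(m, -32) = Add(-32, m))
Mul(Add(Function('x')(Function('I')(-8)), 49101), Pow(Add(Add(-21345, 17188), Function('o')(184)), -1)) = Mul(Add(Add(-32, Mul(2, -8)), 49101), Pow(Add(Add(-21345, 17188), 184), -1)) = Mul(Add(Add(-32, -16), 49101), Pow(Add(-4157, 184), -1)) = Mul(Add(-48, 49101), Pow(-3973, -1)) = Mul(49053, Rational(-1, 3973)) = Rational(-49053, 3973)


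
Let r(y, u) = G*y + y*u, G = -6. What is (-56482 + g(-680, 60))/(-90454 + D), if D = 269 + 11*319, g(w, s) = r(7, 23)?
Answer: 56363/86676 ≈ 0.65027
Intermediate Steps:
r(y, u) = -6*y + u*y (r(y, u) = -6*y + y*u = -6*y + u*y)
g(w, s) = 119 (g(w, s) = 7*(-6 + 23) = 7*17 = 119)
D = 3778 (D = 269 + 3509 = 3778)
(-56482 + g(-680, 60))/(-90454 + D) = (-56482 + 119)/(-90454 + 3778) = -56363/(-86676) = -56363*(-1/86676) = 56363/86676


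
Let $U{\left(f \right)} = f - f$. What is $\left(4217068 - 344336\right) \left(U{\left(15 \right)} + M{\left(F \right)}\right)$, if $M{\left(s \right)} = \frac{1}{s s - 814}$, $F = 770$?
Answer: $\frac{1936366}{296043} \approx 6.5408$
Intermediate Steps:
$M{\left(s \right)} = \frac{1}{-814 + s^{2}}$ ($M{\left(s \right)} = \frac{1}{s^{2} - 814} = \frac{1}{-814 + s^{2}}$)
$U{\left(f \right)} = 0$
$\left(4217068 - 344336\right) \left(U{\left(15 \right)} + M{\left(F \right)}\right) = \left(4217068 - 344336\right) \left(0 + \frac{1}{-814 + 770^{2}}\right) = 3872732 \left(0 + \frac{1}{-814 + 592900}\right) = 3872732 \left(0 + \frac{1}{592086}\right) = 3872732 \cdot \frac{1}{592086} = \frac{1936366}{296043}$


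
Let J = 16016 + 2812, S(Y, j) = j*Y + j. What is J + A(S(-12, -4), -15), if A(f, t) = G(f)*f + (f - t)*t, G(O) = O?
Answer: 19879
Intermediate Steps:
S(Y, j) = j + Y*j (S(Y, j) = Y*j + j = j + Y*j)
A(f, t) = f² + t*(f - t) (A(f, t) = f*f + (f - t)*t = f² + t*(f - t))
J = 18828
J + A(S(-12, -4), -15) = 18828 + ((-4*(1 - 12))² - 1*(-15)² - 4*(1 - 12)*(-15)) = 18828 + ((-4*(-11))² - 1*225 - 4*(-11)*(-15)) = 18828 + (44² - 225 + 44*(-15)) = 18828 + (1936 - 225 - 660) = 18828 + 1051 = 19879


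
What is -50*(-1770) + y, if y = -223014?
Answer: -134514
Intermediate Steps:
-50*(-1770) + y = -50*(-1770) - 223014 = 88500 - 223014 = -134514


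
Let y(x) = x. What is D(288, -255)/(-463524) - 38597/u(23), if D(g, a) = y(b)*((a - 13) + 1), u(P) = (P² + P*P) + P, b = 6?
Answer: -2981484011/83511574 ≈ -35.701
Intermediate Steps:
u(P) = P + 2*P² (u(P) = (P² + P²) + P = 2*P² + P = P + 2*P²)
D(g, a) = -72 + 6*a (D(g, a) = 6*((a - 13) + 1) = 6*((-13 + a) + 1) = 6*(-12 + a) = -72 + 6*a)
D(288, -255)/(-463524) - 38597/u(23) = (-72 + 6*(-255))/(-463524) - 38597*1/(23*(1 + 2*23)) = (-72 - 1530)*(-1/463524) - 38597*1/(23*(1 + 46)) = -1602*(-1/463524) - 38597/(23*47) = 267/77254 - 38597/1081 = -2981484011/83511574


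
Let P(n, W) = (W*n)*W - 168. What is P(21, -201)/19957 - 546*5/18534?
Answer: 373024726/8806739 ≈ 42.357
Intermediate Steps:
P(n, W) = -168 + n*W² (P(n, W) = n*W² - 168 = -168 + n*W²)
P(21, -201)/19957 - 546*5/18534 = (-168 + 21*(-201)²)/19957 - 546*5/18534 = (-168 + 21*40401)*(1/19957) - 2730*1/18534 = (-168 + 848421)*(1/19957) - 455/3089 = 848253*(1/19957) - 455/3089 = 121179/2851 - 455/3089 = 373024726/8806739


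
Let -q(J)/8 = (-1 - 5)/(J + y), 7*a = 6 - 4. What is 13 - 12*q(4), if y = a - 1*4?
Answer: -2003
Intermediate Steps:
a = 2/7 (a = (6 - 4)/7 = (⅐)*2 = 2/7 ≈ 0.28571)
y = -26/7 (y = 2/7 - 1*4 = 2/7 - 4 = -26/7 ≈ -3.7143)
q(J) = 48/(-26/7 + J) (q(J) = -8*(-1 - 5)/(J - 26/7) = -(-48)/(-26/7 + J) = 48/(-26/7 + J))
13 - 12*q(4) = 13 - 4032/(-26 + 7*4) = 13 - 4032/(-26 + 28) = 13 - 4032/2 = 13 - 12*168 = 13 - 2016 = -2003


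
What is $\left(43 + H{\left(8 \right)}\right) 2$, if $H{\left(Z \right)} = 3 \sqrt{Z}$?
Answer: $86 + 12 \sqrt{2} \approx 102.97$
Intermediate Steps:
$\left(43 + H{\left(8 \right)}\right) 2 = \left(43 + 3 \sqrt{8}\right) 2 = \left(43 + 3 \cdot 2 \sqrt{2}\right) 2 = \left(43 + 6 \sqrt{2}\right) 2 = 86 + 12 \sqrt{2}$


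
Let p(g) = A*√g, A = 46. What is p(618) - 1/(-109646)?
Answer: 1/109646 + 46*√618 ≈ 1143.5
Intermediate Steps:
p(g) = 46*√g
p(618) - 1/(-109646) = 46*√618 - 1/(-109646) = 46*√618 - 1*(-1/109646) = 46*√618 + 1/109646 = 1/109646 + 46*√618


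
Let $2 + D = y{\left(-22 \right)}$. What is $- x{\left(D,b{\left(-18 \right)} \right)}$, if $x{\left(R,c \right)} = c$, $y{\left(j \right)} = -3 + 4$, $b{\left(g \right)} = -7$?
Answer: $7$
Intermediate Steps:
$y{\left(j \right)} = 1$
$D = -1$ ($D = -2 + 1 = -1$)
$- x{\left(D,b{\left(-18 \right)} \right)} = \left(-1\right) \left(-7\right) = 7$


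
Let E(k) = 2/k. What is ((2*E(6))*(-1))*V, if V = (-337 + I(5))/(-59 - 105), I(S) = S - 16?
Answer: -58/41 ≈ -1.4146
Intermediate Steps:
I(S) = -16 + S
V = 87/41 (V = (-337 + (-16 + 5))/(-59 - 105) = (-337 - 11)/(-164) = -348*(-1/164) = 87/41 ≈ 2.1220)
((2*E(6))*(-1))*V = ((2*(2/6))*(-1))*(87/41) = ((2*(2*(1/6)))*(-1))*(87/41) = ((2*(1/3))*(-1))*(87/41) = ((2/3)*(-1))*(87/41) = -2/3*87/41 = -58/41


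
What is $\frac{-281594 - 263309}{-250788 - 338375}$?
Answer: $\frac{544903}{589163} \approx 0.92488$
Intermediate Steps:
$\frac{-281594 - 263309}{-250788 - 338375} = - \frac{544903}{-589163} = \left(-544903\right) \left(- \frac{1}{589163}\right) = \frac{544903}{589163}$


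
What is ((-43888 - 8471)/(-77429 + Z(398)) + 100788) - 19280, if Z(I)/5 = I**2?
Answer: 19414943623/238197 ≈ 81508.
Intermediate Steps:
Z(I) = 5*I**2
((-43888 - 8471)/(-77429 + Z(398)) + 100788) - 19280 = ((-43888 - 8471)/(-77429 + 5*398**2) + 100788) - 19280 = (-52359/(-77429 + 5*158404) + 100788) - 19280 = (-52359/(-77429 + 792020) + 100788) - 19280 = (-52359/714591 + 100788) - 19280 = (-52359*1/714591 + 100788) - 19280 = (-17453/238197 + 100788) - 19280 = 24007381783/238197 - 19280 = 19414943623/238197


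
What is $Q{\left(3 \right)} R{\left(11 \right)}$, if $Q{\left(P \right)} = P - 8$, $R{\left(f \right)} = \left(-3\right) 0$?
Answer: $0$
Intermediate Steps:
$R{\left(f \right)} = 0$
$Q{\left(P \right)} = -8 + P$
$Q{\left(3 \right)} R{\left(11 \right)} = \left(-8 + 3\right) 0 = \left(-5\right) 0 = 0$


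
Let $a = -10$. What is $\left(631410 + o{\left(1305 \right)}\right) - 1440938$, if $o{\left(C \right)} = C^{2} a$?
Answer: $-17839778$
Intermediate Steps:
$o{\left(C \right)} = - 10 C^{2}$ ($o{\left(C \right)} = C^{2} \left(-10\right) = - 10 C^{2}$)
$\left(631410 + o{\left(1305 \right)}\right) - 1440938 = \left(631410 - 10 \cdot 1305^{2}\right) - 1440938 = \left(631410 - 17030250\right) - 1440938 = -16398840 - 1440938 = -17839778$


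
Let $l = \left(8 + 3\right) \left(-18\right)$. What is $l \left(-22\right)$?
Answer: $4356$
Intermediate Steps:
$l = -198$ ($l = 11 \left(-18\right) = -198$)
$l \left(-22\right) = \left(-198\right) \left(-22\right) = 4356$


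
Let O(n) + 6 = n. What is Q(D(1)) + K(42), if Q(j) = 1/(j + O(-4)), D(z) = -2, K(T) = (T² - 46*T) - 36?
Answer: -2449/12 ≈ -204.08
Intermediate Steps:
K(T) = -36 + T² - 46*T
O(n) = -6 + n
Q(j) = 1/(-10 + j) (Q(j) = 1/(j + (-6 - 4)) = 1/(j - 10) = 1/(-10 + j))
Q(D(1)) + K(42) = 1/(-10 - 2) + (-36 + 42² - 46*42) = 1/(-12) + (-36 + 1764 - 1932) = -1/12 - 204 = -2449/12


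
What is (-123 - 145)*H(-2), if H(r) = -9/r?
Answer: -1206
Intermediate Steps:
(-123 - 145)*H(-2) = (-123 - 145)*(-9/(-2)) = -(-2412)*(-1)/2 = -268*9/2 = -1206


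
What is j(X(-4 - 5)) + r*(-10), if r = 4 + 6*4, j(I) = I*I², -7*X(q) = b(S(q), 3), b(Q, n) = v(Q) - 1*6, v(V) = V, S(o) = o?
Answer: -92665/343 ≈ -270.16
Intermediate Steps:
b(Q, n) = -6 + Q (b(Q, n) = Q - 1*6 = Q - 6 = -6 + Q)
X(q) = 6/7 - q/7 (X(q) = -(-6 + q)/7 = 6/7 - q/7)
j(I) = I³
r = 28 (r = 4 + 24 = 28)
j(X(-4 - 5)) + r*(-10) = (6/7 - (-4 - 5)/7)³ + 28*(-10) = (6/7 - ⅐*(-9))³ - 280 = (6/7 + 9/7)³ - 280 = (15/7)³ - 280 = 3375/343 - 280 = -92665/343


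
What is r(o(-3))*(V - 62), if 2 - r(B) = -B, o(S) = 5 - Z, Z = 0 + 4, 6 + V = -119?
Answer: -561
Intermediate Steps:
V = -125 (V = -6 - 119 = -125)
Z = 4
o(S) = 1 (o(S) = 5 - 1*4 = 5 - 4 = 1)
r(B) = 2 + B (r(B) = 2 - (-1)*B = 2 + B)
r(o(-3))*(V - 62) = (2 + 1)*(-125 - 62) = 3*(-187) = -561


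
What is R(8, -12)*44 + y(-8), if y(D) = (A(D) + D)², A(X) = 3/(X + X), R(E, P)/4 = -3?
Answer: -118007/256 ≈ -460.96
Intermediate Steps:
R(E, P) = -12 (R(E, P) = 4*(-3) = -12)
A(X) = 3/(2*X)
y(D) = (D + 3/(2*D))² (y(D) = (3/(2*D) + D)² = (D + 3/(2*D))²)
R(8, -12)*44 + y(-8) = -12*44 + (-8 + (3/2)/(-8))² = -528 + (-8 + (3/2)*(-⅛))² = -528 + (-8 - 3/16)² = -528 + (-131/16)² = -528 + 17161/256 = -118007/256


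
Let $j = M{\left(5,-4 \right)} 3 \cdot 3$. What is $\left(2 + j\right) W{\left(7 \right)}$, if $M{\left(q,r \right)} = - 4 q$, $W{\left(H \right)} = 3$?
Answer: $-534$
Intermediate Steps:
$j = -180$ ($j = \left(-4\right) 5 \cdot 3 \cdot 3 = \left(-20\right) 3 \cdot 3 = \left(-60\right) 3 = -180$)
$\left(2 + j\right) W{\left(7 \right)} = \left(2 - 180\right) 3 = \left(-178\right) 3 = -534$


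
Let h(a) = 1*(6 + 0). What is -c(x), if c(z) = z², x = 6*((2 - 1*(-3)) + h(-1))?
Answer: -4356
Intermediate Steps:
h(a) = 6 (h(a) = 1*6 = 6)
x = 66 (x = 6*((2 - 1*(-3)) + 6) = 6*((2 + 3) + 6) = 6*(5 + 6) = 6*11 = 66)
-c(x) = -1*66² = -1*4356 = -4356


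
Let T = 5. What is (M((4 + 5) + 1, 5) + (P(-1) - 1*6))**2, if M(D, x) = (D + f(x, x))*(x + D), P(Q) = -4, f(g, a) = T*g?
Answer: 265225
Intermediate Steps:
f(g, a) = 5*g
M(D, x) = (D + x)*(D + 5*x) (M(D, x) = (D + 5*x)*(x + D) = (D + 5*x)*(D + x) = (D + x)*(D + 5*x))
(M((4 + 5) + 1, 5) + (P(-1) - 1*6))**2 = ((((4 + 5) + 1)**2 + 5*5**2 + 6*((4 + 5) + 1)*5) + (-4 - 1*6))**2 = (((9 + 1)**2 + 5*25 + 6*(9 + 1)*5) + (-4 - 6))**2 = ((10**2 + 125 + 6*10*5) - 10)**2 = ((100 + 125 + 300) - 10)**2 = (525 - 10)**2 = 515**2 = 265225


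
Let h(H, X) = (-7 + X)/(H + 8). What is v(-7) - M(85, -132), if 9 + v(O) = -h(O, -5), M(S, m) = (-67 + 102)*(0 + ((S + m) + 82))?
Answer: -1222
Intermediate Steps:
h(H, X) = (-7 + X)/(8 + H)
M(S, m) = 2870 + 35*S + 35*m (M(S, m) = 35*(0 + (82 + S + m)) = 35*(82 + S + m) = 2870 + 35*S + 35*m)
v(O) = -9 + 12/(8 + O) (v(O) = -9 - (-7 - 5)/(8 + O) = -9 - (-12)/(8 + O) = -9 + 12/(8 + O))
v(-7) - M(85, -132) = 3*(-20 - 3*(-7))/(8 - 7) - (2870 + 35*85 + 35*(-132)) = 3*(-20 + 21)/1 - (2870 + 2975 - 4620) = 3*1*1 - 1*1225 = 3 - 1225 = -1222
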